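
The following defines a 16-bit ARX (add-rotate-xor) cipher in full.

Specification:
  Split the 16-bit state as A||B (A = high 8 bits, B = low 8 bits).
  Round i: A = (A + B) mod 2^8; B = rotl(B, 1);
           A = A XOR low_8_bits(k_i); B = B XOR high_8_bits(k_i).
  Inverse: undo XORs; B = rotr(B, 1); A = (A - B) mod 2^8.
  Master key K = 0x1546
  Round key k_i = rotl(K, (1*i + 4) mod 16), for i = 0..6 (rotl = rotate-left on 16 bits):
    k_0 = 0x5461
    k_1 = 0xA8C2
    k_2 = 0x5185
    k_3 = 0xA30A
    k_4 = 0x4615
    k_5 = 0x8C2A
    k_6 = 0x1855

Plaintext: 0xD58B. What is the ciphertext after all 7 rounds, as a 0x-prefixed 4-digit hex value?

s_0 = plaintext = 0xD58B
s_1 = Round(s_0, k_0) = 0x0143
s_2 = Round(s_1, k_1) = 0x862E
s_3 = Round(s_2, k_2) = 0x310D
s_4 = Round(s_3, k_3) = 0x34B9
s_5 = Round(s_4, k_4) = 0xF835
s_6 = Round(s_5, k_5) = 0x07E6
s_7 = Round(s_6, k_6) = 0xB8D5

0xB8D5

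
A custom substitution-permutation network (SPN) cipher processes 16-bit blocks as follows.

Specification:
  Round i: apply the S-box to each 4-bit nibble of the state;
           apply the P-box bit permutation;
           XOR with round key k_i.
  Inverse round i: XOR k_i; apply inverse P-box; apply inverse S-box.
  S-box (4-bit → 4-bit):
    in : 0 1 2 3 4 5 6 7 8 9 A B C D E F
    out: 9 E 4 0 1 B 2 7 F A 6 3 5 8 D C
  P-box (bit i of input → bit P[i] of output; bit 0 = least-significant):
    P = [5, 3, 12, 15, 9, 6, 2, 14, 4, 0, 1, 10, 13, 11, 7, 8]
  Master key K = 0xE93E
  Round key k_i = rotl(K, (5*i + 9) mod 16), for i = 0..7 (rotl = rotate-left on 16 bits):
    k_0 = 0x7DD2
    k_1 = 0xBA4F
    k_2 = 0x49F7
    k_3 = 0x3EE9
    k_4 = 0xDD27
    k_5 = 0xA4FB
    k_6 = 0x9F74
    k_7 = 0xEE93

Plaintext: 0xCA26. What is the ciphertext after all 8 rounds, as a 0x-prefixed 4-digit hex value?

0xA85F

s_0 = plaintext = 0xCA26
s_1 = Round(s_0, k_0) = 0x5D5D
s_2 = Round(s_1, k_1) = 0x550F
s_3 = Round(s_2, k_2) = 0xB6E6
s_4 = Round(s_3, k_3) = 0x54E4
s_5 = Round(s_4, k_4) = 0xB613
s_6 = Round(s_5, k_5) = 0xCCBE
s_7 = Round(s_6, k_6) = 0x2D86
s_8 = Round(s_7, k_7) = 0xA85F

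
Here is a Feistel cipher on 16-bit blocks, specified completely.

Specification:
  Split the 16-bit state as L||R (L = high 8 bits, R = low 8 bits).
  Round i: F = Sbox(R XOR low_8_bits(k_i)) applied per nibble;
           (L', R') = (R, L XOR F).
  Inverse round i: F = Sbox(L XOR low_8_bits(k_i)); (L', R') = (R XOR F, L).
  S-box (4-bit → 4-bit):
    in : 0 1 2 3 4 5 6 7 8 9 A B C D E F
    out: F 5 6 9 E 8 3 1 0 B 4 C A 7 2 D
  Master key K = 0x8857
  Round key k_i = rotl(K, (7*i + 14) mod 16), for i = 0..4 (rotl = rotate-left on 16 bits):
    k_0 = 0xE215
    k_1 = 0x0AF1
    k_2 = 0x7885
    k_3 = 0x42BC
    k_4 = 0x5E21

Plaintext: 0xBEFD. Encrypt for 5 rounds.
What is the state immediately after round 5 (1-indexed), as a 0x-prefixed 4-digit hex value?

s_0 = plaintext = 0xBEFD
s_1 = Round(s_0, k_0) = 0xFD9E
s_2 = Round(s_1, k_1) = 0x9EC0
s_3 = Round(s_2, k_2) = 0xC076
s_4 = Round(s_3, k_3) = 0x7664
s_5 = Round(s_4, k_4) = 0x649E

0x649E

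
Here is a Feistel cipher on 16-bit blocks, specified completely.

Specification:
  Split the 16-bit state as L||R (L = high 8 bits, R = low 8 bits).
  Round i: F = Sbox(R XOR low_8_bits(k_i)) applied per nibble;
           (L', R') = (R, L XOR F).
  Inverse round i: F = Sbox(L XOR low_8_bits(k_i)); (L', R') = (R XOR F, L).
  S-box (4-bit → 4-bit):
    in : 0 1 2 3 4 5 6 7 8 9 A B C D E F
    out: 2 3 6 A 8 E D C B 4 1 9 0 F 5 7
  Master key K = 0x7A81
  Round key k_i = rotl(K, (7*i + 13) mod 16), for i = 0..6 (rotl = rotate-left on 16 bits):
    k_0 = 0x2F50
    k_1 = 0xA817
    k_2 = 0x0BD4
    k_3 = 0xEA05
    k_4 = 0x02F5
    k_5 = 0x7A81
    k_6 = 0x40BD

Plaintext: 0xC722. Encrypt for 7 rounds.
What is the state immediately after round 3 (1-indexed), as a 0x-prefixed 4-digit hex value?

s_0 = plaintext = 0xC722
s_1 = Round(s_0, k_0) = 0x2201
s_2 = Round(s_1, k_1) = 0x011F
s_3 = Round(s_2, k_2) = 0x1F08
s_4 = Round(s_3, k_3) = 0x0830
s_5 = Round(s_4, k_4) = 0x3006
s_6 = Round(s_5, k_5) = 0x068C
s_7 = Round(s_6, k_6) = 0x8CA5

0x1F08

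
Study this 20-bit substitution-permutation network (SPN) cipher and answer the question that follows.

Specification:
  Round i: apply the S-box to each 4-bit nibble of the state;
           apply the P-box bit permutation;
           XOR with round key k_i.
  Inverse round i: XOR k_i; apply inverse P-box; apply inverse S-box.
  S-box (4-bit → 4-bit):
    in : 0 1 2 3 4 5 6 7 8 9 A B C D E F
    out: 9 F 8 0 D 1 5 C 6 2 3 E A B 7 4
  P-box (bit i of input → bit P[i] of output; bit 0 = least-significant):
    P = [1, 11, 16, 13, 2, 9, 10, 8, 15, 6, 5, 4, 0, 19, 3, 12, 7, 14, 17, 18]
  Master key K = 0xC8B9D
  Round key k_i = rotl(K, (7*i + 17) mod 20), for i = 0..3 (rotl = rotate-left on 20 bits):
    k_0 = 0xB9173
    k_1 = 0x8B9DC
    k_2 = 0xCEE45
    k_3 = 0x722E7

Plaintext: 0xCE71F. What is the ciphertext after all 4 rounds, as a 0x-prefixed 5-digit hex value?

s_0 = plaintext = 0xCE71F
s_1 = Round(s_0, k_0) = 0x6D64E
s_2 = Round(s_1, k_1) = 0x3247B
s_3 = Round(s_2, k_2) = 0xD5375
s_4 = Round(s_3, k_3) = 0x36764

0x36764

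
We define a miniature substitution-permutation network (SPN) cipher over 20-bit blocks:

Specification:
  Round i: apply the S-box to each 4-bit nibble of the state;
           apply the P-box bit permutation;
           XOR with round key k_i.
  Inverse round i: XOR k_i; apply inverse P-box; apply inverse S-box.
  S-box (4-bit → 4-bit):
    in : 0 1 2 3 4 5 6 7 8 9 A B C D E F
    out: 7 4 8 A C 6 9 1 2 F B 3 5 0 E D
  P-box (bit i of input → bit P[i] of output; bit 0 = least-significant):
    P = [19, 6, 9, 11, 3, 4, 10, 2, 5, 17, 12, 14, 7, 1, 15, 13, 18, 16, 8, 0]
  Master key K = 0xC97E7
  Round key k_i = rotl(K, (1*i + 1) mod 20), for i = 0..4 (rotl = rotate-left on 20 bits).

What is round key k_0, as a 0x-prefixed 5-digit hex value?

K = 0xC97E7
k_0 = rotl(K, (1*0+1) mod 20) = rotl(K, 1) = 0x92FCF

0x92FCF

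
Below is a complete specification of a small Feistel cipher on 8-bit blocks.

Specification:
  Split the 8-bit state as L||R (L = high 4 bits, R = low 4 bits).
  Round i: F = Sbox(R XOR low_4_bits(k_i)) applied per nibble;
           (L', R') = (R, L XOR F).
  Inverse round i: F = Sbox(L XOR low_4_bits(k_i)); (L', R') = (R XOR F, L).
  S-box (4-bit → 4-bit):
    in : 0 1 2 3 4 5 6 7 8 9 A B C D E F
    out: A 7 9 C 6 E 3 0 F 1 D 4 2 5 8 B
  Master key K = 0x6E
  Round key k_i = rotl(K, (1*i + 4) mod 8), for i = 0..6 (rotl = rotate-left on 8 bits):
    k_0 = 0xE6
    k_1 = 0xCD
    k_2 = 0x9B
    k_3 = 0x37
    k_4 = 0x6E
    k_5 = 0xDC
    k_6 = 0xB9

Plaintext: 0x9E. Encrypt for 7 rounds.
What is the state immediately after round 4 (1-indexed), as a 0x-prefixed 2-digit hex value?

s_0 = plaintext = 0x9E
s_1 = Round(s_0, k_0) = 0xE6
s_2 = Round(s_1, k_1) = 0x6A
s_3 = Round(s_2, k_2) = 0xA1
s_4 = Round(s_3, k_3) = 0x19
s_5 = Round(s_4, k_4) = 0x91
s_6 = Round(s_5, k_5) = 0x1C
s_7 = Round(s_6, k_6) = 0xCF

0x19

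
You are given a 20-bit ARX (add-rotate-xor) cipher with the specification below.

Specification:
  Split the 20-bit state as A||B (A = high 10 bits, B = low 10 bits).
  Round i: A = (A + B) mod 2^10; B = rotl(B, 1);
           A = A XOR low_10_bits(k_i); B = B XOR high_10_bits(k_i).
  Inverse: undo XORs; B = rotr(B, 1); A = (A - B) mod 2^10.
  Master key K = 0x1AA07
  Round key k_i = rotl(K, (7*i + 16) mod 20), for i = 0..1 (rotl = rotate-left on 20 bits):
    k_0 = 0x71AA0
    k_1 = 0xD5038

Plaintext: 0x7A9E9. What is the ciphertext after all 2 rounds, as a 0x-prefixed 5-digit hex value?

0xEFF7D

s_0 = plaintext = 0x7A9E9
s_1 = Round(s_0, k_0) = 0x5CE14
s_2 = Round(s_1, k_1) = 0xEFF7D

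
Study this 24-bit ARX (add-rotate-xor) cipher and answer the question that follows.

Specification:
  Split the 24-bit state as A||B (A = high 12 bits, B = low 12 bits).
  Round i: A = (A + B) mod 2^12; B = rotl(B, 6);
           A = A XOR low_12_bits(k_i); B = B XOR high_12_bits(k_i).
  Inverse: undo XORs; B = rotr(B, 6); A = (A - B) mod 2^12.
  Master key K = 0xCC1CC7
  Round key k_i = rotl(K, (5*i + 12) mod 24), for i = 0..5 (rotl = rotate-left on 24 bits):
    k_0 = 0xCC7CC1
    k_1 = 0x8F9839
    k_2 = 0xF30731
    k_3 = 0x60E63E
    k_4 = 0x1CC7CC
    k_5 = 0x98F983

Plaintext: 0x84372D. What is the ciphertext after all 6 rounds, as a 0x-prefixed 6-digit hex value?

s_0 = plaintext = 0x84372D
s_1 = Round(s_0, k_0) = 0x3B179B
s_2 = Round(s_1, k_1) = 0x375E27
s_3 = Round(s_2, k_2) = 0x6AD6C8
s_4 = Round(s_3, k_3) = 0xB4B415
s_5 = Round(s_4, k_4) = 0x8AC49C
s_6 = Round(s_5, k_5) = 0x4CBE9D

0x4CBE9D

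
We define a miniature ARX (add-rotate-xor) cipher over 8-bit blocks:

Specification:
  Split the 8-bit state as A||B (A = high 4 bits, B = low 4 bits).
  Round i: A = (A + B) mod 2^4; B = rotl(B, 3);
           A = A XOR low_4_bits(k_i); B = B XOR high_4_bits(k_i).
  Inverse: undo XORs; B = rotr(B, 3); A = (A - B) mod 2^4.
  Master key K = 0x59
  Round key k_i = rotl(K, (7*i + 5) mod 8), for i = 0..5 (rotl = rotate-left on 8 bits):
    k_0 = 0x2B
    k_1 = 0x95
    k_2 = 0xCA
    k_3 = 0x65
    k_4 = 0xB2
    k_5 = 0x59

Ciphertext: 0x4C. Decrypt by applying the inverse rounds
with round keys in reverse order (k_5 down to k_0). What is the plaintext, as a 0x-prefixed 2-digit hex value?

s_0 = ciphertext = 0x4C
s_1 = InvRound(s_0, k_5) = 0xA3
s_2 = InvRound(s_1, k_4) = 0x71
s_3 = InvRound(s_2, k_3) = 0x4E
s_4 = InvRound(s_3, k_2) = 0xA4
s_5 = InvRound(s_4, k_1) = 0x4B
s_6 = InvRound(s_5, k_0) = 0xC3

0xC3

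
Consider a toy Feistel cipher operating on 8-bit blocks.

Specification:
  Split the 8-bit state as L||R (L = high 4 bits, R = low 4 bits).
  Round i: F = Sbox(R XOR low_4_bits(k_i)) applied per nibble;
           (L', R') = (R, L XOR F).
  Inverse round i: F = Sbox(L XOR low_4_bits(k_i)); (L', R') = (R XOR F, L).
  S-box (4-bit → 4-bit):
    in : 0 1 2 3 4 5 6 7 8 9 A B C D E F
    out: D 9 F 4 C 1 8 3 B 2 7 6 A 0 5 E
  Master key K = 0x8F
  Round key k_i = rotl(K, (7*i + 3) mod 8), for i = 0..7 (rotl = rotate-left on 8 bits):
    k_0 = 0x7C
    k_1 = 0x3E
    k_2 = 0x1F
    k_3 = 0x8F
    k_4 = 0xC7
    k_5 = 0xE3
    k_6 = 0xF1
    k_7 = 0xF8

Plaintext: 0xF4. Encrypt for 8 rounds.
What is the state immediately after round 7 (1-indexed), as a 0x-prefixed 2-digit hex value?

0xA8

s_0 = plaintext = 0xF4
s_1 = Round(s_0, k_0) = 0x44
s_2 = Round(s_1, k_1) = 0x43
s_3 = Round(s_2, k_2) = 0x3E
s_4 = Round(s_3, k_3) = 0xEA
s_5 = Round(s_4, k_4) = 0xAE
s_6 = Round(s_5, k_5) = 0xEA
s_7 = Round(s_6, k_6) = 0xA8
s_8 = Round(s_7, k_7) = 0x87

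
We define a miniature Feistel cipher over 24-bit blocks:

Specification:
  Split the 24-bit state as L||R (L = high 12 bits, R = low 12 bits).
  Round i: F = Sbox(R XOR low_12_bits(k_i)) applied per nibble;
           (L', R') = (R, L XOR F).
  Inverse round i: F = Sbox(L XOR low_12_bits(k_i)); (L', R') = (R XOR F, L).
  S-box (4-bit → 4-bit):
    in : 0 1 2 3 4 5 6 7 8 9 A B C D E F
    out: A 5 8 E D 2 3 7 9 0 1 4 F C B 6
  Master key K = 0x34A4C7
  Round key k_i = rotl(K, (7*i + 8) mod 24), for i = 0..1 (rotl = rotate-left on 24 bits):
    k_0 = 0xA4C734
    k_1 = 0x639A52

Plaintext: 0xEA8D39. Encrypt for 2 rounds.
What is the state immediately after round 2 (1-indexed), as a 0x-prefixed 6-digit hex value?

s_0 = plaintext = 0xEA8D39
s_1 = Round(s_0, k_0) = 0xD39F04
s_2 = Round(s_1, k_1) = 0xF04F1A

0xF04F1A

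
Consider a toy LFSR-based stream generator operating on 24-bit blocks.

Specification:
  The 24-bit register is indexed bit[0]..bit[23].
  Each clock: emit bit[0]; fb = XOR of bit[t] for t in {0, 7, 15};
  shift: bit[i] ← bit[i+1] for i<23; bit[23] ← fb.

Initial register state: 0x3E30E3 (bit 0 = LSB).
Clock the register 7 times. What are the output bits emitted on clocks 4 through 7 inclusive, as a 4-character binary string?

0011

reg_0 = 0x3E30E3
clock 1: out=1, reg = 0x1F1871
clock 2: out=1, reg = 0x8F8C38
clock 3: out=0, reg = 0xC7C61C
clock 4: out=0, reg = 0xE3E30E
clock 5: out=0, reg = 0xF1F187
clock 6: out=1, reg = 0xF8F8C3
clock 7: out=1, reg = 0xFC7C61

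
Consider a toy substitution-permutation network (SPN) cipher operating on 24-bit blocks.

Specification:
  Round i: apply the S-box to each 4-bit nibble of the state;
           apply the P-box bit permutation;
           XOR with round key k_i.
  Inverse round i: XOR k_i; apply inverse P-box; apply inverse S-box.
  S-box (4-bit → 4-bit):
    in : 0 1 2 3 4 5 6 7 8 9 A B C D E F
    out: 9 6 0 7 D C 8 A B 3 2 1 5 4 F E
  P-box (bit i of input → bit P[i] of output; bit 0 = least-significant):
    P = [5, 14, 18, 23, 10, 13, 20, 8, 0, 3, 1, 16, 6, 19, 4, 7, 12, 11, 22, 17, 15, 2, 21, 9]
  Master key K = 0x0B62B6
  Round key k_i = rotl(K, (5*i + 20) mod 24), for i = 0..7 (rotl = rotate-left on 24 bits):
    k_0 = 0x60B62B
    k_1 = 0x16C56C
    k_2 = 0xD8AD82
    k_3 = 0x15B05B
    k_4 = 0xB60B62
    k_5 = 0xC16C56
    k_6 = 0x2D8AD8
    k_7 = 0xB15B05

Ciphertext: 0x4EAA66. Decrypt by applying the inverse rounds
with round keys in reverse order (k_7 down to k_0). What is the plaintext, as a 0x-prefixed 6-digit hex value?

0x2F9838

s_0 = ciphertext = 0x4EAA66
s_1 = InvRound(s_0, k_7) = 0xC494FE
s_2 = InvRound(s_1, k_6) = 0xF3A5B0
s_3 = InvRound(s_2, k_5) = 0x370D59
s_4 = InvRound(s_3, k_4) = 0x62DEB0
s_5 = InvRound(s_4, k_3) = 0x5F0E33
s_6 = InvRound(s_5, k_2) = 0x065074
s_7 = InvRound(s_6, k_1) = 0xBBDA42
s_8 = InvRound(s_7, k_0) = 0x2F9838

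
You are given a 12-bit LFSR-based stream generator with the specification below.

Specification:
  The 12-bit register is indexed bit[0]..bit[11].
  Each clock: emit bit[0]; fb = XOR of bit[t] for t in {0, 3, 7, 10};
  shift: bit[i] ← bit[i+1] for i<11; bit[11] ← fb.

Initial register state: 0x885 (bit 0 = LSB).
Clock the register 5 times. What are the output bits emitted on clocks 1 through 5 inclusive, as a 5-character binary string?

10100

reg_0 = 0x885
clock 1: out=1, reg = 0x442
clock 2: out=0, reg = 0xA21
clock 3: out=1, reg = 0xD10
clock 4: out=0, reg = 0xE88
clock 5: out=0, reg = 0xF44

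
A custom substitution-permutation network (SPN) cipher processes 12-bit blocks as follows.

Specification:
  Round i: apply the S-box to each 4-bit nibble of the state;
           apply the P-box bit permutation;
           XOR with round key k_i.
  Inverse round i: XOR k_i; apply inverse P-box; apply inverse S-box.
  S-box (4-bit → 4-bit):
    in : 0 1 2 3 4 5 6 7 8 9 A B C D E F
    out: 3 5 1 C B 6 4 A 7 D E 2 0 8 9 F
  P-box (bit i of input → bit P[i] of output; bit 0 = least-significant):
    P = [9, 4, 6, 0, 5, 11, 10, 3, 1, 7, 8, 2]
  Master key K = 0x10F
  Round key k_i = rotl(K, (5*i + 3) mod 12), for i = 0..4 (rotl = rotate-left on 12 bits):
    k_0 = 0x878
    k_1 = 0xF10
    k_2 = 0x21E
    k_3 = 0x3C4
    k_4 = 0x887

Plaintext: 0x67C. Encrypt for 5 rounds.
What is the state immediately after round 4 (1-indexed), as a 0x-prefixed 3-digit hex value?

s_0 = plaintext = 0x67C
s_1 = Round(s_0, k_0) = 0x170
s_2 = Round(s_1, k_1) = 0x40A
s_3 = Round(s_2, k_2) = 0xAE9
s_4 = Round(s_3, k_3) = 0x029
s_5 = Round(s_4, k_4) = 0xA64

0x029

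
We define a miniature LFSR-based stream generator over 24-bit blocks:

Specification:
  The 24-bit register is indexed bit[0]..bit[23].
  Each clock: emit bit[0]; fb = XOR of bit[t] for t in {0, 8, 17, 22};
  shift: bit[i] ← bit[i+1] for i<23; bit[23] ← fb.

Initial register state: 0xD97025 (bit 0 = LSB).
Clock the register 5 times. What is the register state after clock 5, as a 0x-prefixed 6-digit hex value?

0x96CB81

reg_0 = 0xD97025
clock 1: out=1, reg = 0x6CB812
clock 2: out=0, reg = 0xB65C09
clock 3: out=1, reg = 0x5B2E04
clock 4: out=0, reg = 0x2D9702
clock 5: out=0, reg = 0x96CB81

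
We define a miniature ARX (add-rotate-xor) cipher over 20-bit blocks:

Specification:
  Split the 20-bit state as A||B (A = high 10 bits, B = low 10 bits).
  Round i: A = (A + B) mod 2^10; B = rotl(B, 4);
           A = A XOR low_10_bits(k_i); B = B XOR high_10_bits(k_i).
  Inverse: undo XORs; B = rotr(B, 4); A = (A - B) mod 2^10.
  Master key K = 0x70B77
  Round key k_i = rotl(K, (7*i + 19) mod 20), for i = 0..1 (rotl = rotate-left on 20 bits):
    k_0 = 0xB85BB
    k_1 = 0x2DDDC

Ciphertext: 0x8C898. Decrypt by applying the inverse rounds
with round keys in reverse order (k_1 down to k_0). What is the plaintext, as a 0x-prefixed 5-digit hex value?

0x314D2

s_0 = ciphertext = 0x8C898
s_1 = InvRound(s_0, k_1) = 0x0B3C2
s_2 = InvRound(s_1, k_0) = 0x314D2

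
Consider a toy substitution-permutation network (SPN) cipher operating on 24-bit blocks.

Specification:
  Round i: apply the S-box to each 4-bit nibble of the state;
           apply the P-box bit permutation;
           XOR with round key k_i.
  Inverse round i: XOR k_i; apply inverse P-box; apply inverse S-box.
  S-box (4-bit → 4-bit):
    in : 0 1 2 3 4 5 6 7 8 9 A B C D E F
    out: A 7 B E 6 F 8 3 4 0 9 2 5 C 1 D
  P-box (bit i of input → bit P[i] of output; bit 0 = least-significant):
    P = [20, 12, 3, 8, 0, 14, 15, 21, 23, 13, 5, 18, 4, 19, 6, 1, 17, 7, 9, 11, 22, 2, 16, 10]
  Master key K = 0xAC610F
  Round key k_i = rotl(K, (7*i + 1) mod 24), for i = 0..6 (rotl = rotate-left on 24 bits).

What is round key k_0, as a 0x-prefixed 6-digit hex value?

K = 0xAC610F
k_0 = rotl(K, (7*0+1) mod 24) = rotl(K, 1) = 0x58C21F

0x58C21F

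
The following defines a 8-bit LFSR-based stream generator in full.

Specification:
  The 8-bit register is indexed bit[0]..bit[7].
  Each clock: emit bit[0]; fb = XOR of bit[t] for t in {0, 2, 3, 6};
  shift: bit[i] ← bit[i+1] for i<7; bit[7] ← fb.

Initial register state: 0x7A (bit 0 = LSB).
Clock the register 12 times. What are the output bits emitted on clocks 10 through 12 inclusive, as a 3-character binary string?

reg_0 = 0x7A
clock 1: out=0, reg = 0x3D
clock 2: out=1, reg = 0x9E
clock 3: out=0, reg = 0x4F
clock 4: out=1, reg = 0x27
clock 5: out=1, reg = 0x13
clock 6: out=1, reg = 0x89
clock 7: out=1, reg = 0x44
clock 8: out=0, reg = 0x22
clock 9: out=0, reg = 0x11
clock 10: out=1, reg = 0x88
clock 11: out=0, reg = 0xC4
clock 12: out=0, reg = 0x62

100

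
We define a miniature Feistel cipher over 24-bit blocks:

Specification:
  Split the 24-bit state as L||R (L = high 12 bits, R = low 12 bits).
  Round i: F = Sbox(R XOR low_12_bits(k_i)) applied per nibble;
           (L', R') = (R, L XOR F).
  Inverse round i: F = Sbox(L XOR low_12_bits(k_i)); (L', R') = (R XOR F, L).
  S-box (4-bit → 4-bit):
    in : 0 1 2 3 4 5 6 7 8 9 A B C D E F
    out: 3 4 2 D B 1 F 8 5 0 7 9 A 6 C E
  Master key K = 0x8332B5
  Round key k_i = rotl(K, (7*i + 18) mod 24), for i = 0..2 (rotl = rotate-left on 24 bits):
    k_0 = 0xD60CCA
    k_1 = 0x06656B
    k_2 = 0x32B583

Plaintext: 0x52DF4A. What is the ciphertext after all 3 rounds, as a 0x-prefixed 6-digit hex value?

s_0 = plaintext = 0x52DF4A
s_1 = Round(s_0, k_0) = 0xF4A87E
s_2 = Round(s_1, k_1) = 0x87E90B
s_3 = Round(s_2, k_2) = 0x90B22B

0x90B22B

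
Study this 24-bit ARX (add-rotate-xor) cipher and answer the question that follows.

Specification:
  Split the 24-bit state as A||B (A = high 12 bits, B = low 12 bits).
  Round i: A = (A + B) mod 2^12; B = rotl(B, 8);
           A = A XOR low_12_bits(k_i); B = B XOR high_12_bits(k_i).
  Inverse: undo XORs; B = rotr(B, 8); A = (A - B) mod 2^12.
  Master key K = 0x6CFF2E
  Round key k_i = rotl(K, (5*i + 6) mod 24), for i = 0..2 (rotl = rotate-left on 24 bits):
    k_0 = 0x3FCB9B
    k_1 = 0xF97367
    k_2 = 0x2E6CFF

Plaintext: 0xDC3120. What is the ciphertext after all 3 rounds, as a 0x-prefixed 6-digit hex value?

0x755BFC

s_0 = plaintext = 0xDC3120
s_1 = Round(s_0, k_0) = 0x5783EE
s_2 = Round(s_1, k_1) = 0xA011A9
s_3 = Round(s_2, k_2) = 0x755BFC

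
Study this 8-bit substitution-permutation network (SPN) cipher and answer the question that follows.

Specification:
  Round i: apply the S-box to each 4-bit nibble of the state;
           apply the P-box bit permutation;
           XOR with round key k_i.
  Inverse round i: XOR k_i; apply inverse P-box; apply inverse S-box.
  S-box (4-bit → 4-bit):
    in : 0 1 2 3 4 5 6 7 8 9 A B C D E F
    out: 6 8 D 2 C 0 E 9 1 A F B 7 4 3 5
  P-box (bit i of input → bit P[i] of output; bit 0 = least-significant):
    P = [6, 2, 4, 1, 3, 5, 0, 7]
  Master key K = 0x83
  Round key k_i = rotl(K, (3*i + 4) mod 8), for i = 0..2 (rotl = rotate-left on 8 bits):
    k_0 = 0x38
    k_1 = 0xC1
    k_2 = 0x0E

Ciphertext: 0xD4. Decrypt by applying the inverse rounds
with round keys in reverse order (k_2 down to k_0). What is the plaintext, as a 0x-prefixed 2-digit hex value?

s_0 = ciphertext = 0xD4
s_1 = InvRound(s_0, k_2) = 0x72
s_2 = InvRound(s_1, k_1) = 0x64
s_3 = InvRound(s_2, k_0) = 0x8C

0x8C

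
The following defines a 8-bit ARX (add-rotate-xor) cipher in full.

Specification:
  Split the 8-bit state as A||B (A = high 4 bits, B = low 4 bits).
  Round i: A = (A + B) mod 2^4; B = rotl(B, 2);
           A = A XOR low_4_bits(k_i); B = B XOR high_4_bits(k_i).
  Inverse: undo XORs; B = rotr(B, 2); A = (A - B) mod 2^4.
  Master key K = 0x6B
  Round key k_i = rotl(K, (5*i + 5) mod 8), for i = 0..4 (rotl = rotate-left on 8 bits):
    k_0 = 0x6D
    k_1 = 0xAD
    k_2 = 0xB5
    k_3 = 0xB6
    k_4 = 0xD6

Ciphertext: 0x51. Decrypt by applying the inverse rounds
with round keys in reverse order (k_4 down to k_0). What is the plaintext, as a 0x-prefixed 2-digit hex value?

0x95

s_0 = ciphertext = 0x51
s_1 = InvRound(s_0, k_4) = 0x03
s_2 = InvRound(s_1, k_3) = 0x42
s_3 = InvRound(s_2, k_2) = 0xB6
s_4 = InvRound(s_3, k_1) = 0x33
s_5 = InvRound(s_4, k_0) = 0x95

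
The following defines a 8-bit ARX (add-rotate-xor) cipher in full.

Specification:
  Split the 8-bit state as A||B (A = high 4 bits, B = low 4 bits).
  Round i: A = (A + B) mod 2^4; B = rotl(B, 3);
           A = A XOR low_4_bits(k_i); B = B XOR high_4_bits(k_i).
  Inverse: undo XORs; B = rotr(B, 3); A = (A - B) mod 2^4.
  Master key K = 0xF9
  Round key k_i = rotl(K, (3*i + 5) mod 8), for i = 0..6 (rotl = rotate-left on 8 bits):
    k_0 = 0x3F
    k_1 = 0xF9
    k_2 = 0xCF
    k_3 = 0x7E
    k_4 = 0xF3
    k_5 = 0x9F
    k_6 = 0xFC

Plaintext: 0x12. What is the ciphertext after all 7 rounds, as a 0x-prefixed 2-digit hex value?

s_0 = plaintext = 0x12
s_1 = Round(s_0, k_0) = 0xC2
s_2 = Round(s_1, k_1) = 0x7E
s_3 = Round(s_2, k_2) = 0xAB
s_4 = Round(s_3, k_3) = 0xBA
s_5 = Round(s_4, k_4) = 0x6A
s_6 = Round(s_5, k_5) = 0xFC
s_7 = Round(s_6, k_6) = 0x79

0x79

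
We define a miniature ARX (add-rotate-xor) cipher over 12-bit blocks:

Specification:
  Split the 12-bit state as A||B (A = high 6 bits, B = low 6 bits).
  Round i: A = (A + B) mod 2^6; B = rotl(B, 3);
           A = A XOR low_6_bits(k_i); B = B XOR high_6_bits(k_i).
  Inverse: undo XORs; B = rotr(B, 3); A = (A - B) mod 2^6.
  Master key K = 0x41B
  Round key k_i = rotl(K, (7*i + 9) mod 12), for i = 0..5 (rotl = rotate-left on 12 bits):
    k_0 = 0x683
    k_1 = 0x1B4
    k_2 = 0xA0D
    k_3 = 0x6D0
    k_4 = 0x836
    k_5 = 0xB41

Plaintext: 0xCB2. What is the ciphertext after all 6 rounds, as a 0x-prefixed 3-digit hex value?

s_0 = plaintext = 0xCB2
s_1 = Round(s_0, k_0) = 0x9CC
s_2 = Round(s_1, k_1) = 0x1E7
s_3 = Round(s_2, k_2) = 0x8D4
s_4 = Round(s_3, k_3) = 0x9F9
s_5 = Round(s_4, k_4) = 0x5AF
s_6 = Round(s_5, k_5) = 0x110

0x110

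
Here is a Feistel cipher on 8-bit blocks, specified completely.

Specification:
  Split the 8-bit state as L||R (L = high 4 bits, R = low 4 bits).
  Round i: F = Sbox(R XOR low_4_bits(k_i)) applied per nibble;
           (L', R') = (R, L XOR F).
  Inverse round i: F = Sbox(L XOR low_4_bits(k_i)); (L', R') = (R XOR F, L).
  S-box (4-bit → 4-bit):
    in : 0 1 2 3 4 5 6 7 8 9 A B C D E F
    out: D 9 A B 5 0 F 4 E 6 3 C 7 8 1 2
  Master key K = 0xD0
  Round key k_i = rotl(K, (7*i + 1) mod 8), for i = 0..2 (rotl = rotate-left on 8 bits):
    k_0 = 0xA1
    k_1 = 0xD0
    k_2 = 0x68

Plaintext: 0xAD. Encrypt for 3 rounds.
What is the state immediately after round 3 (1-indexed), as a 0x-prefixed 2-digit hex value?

s_0 = plaintext = 0xAD
s_1 = Round(s_0, k_0) = 0xDD
s_2 = Round(s_1, k_1) = 0xD5
s_3 = Round(s_2, k_2) = 0x55

0x55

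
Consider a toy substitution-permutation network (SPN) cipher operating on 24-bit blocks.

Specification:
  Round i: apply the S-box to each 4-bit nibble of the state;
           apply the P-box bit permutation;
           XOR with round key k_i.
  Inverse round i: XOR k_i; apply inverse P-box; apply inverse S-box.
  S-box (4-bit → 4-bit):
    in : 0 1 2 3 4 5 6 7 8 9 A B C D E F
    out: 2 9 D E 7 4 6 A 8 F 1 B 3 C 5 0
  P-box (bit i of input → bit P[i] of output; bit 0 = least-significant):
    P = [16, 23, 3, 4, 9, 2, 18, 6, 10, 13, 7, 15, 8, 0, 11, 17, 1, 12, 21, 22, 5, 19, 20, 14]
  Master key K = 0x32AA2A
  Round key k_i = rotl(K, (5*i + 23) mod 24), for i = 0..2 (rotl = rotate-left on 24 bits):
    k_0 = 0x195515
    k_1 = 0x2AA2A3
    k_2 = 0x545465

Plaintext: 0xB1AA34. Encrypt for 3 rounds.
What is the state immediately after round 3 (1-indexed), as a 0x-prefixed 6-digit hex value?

0x2EACCF

s_0 = plaintext = 0xB1AA34
s_1 = Round(s_0, k_0) = 0xD4107B
s_2 = Round(s_1, k_1) = 0x99D3F5
s_3 = Round(s_2, k_2) = 0x2EACCF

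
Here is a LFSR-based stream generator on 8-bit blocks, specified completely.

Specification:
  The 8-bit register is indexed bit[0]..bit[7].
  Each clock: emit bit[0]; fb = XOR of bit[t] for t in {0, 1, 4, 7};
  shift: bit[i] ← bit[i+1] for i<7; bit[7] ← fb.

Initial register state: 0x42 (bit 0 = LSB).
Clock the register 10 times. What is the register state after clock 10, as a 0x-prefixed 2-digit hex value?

0x3B

reg_0 = 0x42
clock 1: out=0, reg = 0xA1
clock 2: out=1, reg = 0x50
clock 3: out=0, reg = 0xA8
clock 4: out=0, reg = 0xD4
clock 5: out=0, reg = 0x6A
clock 6: out=0, reg = 0xB5
clock 7: out=1, reg = 0xDA
clock 8: out=0, reg = 0xED
clock 9: out=1, reg = 0x76
clock 10: out=0, reg = 0x3B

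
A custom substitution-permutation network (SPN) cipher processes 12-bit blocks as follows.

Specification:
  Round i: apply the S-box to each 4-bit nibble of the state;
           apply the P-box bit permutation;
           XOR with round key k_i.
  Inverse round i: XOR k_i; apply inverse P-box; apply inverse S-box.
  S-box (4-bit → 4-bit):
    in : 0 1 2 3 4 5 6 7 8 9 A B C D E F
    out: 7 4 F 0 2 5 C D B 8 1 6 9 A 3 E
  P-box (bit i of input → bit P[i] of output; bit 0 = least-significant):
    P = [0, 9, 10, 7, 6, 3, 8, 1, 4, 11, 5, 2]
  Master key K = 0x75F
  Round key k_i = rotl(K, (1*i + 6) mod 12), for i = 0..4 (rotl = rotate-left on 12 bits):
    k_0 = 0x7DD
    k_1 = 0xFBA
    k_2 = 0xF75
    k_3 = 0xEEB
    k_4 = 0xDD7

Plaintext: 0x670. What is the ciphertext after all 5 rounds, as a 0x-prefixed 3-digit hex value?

0xB35

s_0 = plaintext = 0x670
s_1 = Round(s_0, k_0) = 0x0BA
s_2 = Round(s_1, k_1) = 0x683
s_3 = Round(s_2, k_2) = 0xF1B
s_4 = Round(s_3, k_3) = 0x1CF
s_5 = Round(s_4, k_4) = 0xB35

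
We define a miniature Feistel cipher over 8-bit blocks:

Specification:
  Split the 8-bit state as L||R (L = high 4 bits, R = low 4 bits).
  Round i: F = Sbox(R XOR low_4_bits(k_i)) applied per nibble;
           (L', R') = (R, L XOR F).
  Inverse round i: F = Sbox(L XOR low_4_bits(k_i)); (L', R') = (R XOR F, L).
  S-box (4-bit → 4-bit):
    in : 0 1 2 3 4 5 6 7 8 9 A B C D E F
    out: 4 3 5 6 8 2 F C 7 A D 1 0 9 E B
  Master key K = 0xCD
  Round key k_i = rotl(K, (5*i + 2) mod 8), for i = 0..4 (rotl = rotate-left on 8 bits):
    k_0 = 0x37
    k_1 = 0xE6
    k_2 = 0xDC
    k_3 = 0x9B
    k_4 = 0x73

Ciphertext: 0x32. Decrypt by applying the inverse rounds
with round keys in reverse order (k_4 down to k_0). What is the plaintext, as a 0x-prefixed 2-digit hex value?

0x61

s_0 = ciphertext = 0x32
s_1 = InvRound(s_0, k_4) = 0x63
s_2 = InvRound(s_1, k_3) = 0xA6
s_3 = InvRound(s_2, k_2) = 0x9A
s_4 = InvRound(s_3, k_1) = 0x19
s_5 = InvRound(s_4, k_0) = 0x61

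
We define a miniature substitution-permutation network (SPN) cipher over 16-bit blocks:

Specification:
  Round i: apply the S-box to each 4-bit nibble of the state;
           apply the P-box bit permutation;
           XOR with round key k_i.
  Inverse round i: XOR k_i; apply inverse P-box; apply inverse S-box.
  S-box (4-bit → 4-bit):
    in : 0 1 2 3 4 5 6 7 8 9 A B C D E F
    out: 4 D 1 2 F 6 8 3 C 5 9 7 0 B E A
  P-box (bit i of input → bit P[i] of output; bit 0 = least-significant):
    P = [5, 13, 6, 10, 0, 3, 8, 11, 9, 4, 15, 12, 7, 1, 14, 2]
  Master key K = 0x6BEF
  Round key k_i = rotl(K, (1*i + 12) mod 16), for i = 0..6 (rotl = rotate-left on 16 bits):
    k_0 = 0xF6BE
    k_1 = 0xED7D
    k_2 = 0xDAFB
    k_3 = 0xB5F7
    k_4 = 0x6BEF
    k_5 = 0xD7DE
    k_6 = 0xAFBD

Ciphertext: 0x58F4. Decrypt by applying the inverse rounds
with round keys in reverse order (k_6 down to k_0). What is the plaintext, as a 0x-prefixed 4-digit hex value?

0x1DBD

s_0 = ciphertext = 0x58F4
s_1 = InvRound(s_0, k_6) = 0x01BE
s_2 = InvRound(s_1, k_5) = 0x01C1
s_3 = InvRound(s_2, k_4) = 0xE2F7
s_4 = InvRound(s_3, k_3) = 0x0A06
s_5 = InvRound(s_4, k_2) = 0x1E79
s_6 = InvRound(s_5, k_1) = 0x8103
s_7 = InvRound(s_6, k_0) = 0x1DBD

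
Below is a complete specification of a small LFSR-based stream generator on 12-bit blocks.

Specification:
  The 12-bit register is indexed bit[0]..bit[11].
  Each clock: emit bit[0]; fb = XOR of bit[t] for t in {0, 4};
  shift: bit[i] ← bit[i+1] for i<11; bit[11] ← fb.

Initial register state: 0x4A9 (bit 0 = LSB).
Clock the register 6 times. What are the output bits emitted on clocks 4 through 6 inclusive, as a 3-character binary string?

101

reg_0 = 0x4A9
clock 1: out=1, reg = 0xA54
clock 2: out=0, reg = 0xD2A
clock 3: out=0, reg = 0x695
clock 4: out=1, reg = 0x34A
clock 5: out=0, reg = 0x1A5
clock 6: out=1, reg = 0x8D2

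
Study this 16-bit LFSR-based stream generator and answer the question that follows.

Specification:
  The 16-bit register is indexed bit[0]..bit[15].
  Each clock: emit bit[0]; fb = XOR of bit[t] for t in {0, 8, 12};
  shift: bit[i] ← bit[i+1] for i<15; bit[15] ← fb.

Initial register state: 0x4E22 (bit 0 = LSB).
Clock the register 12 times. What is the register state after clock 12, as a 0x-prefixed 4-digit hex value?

0x8E84

reg_0 = 0x4E22
clock 1: out=0, reg = 0x2711
clock 2: out=1, reg = 0x1388
clock 3: out=0, reg = 0x09C4
clock 4: out=0, reg = 0x84E2
clock 5: out=0, reg = 0x4271
clock 6: out=1, reg = 0xA138
clock 7: out=0, reg = 0xD09C
clock 8: out=0, reg = 0xE84E
clock 9: out=0, reg = 0x7427
clock 10: out=1, reg = 0x3A13
clock 11: out=1, reg = 0x1D09
clock 12: out=1, reg = 0x8E84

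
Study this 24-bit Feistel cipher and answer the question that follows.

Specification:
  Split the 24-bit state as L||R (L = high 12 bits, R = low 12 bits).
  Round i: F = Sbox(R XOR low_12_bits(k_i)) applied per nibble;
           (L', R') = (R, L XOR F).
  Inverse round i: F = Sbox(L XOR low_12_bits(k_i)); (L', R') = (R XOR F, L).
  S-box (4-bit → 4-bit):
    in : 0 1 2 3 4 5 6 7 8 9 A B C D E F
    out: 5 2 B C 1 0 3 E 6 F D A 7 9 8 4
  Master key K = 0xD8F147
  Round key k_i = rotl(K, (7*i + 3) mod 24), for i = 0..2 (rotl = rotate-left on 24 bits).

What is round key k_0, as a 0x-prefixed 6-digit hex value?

0xC78A3E

K = 0xD8F147
k_0 = rotl(K, (7*0+3) mod 24) = rotl(K, 3) = 0xC78A3E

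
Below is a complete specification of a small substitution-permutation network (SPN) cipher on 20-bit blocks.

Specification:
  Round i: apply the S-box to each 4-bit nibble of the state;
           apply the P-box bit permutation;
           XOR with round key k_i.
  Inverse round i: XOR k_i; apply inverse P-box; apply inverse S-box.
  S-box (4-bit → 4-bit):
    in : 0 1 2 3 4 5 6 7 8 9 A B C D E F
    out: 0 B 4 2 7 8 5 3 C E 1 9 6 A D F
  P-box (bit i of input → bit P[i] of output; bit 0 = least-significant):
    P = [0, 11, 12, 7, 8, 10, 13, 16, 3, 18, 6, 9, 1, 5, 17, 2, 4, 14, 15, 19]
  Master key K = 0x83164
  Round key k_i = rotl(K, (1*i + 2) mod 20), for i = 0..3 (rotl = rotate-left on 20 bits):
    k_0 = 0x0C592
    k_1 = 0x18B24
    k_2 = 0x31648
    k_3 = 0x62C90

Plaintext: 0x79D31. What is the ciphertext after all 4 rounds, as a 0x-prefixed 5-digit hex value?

0xC0AF2

s_0 = plaintext = 0x79D31
s_1 = Round(s_0, k_0) = 0x68B27
s_2 = Round(s_1, k_1) = 0x32139
s_3 = Round(s_2, k_2) = 0x548C0
s_4 = Round(s_3, k_3) = 0xC0AF2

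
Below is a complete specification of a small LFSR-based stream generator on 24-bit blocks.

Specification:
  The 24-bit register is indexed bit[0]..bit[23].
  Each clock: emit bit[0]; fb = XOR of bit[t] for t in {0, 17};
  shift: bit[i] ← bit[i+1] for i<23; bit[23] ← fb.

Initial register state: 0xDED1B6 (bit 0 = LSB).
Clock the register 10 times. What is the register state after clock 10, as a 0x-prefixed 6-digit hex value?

0x5677B4

reg_0 = 0xDED1B6
clock 1: out=0, reg = 0xEF68DB
clock 2: out=1, reg = 0x77B46D
clock 3: out=1, reg = 0x3BDA36
clock 4: out=0, reg = 0x9DED1B
clock 5: out=1, reg = 0xCEF68D
clock 6: out=1, reg = 0x677B46
clock 7: out=0, reg = 0xB3BDA3
clock 8: out=1, reg = 0x59DED1
clock 9: out=1, reg = 0xACEF68
clock 10: out=0, reg = 0x5677B4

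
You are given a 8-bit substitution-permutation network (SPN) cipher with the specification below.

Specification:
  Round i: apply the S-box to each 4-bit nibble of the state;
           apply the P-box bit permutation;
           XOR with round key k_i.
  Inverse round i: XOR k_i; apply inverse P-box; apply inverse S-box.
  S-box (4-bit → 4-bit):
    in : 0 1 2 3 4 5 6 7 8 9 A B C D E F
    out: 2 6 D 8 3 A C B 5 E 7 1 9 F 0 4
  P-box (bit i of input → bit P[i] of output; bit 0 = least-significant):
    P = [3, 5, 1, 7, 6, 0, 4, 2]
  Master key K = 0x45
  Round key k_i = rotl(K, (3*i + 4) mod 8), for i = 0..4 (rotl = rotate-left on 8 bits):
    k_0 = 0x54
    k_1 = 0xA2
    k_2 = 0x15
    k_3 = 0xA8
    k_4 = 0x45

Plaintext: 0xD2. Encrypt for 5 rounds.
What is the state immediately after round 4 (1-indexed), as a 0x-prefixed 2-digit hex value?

s_0 = plaintext = 0xD2
s_1 = Round(s_0, k_0) = 0x8B
s_2 = Round(s_1, k_1) = 0xFA
s_3 = Round(s_2, k_2) = 0x2F
s_4 = Round(s_3, k_3) = 0xFE
s_5 = Round(s_4, k_4) = 0x55

0xFE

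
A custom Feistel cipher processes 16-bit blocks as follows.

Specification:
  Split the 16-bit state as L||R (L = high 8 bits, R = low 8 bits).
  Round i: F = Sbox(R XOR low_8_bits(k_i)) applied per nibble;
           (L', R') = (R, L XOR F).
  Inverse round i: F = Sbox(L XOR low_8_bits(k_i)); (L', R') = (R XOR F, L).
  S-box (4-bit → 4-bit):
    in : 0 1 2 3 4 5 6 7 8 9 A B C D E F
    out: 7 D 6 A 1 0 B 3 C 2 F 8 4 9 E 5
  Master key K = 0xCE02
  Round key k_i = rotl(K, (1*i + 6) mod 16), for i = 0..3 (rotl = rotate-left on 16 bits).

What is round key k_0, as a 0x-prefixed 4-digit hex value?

0x80B3

K = 0xCE02
k_0 = rotl(K, (1*0+6) mod 16) = rotl(K, 6) = 0x80B3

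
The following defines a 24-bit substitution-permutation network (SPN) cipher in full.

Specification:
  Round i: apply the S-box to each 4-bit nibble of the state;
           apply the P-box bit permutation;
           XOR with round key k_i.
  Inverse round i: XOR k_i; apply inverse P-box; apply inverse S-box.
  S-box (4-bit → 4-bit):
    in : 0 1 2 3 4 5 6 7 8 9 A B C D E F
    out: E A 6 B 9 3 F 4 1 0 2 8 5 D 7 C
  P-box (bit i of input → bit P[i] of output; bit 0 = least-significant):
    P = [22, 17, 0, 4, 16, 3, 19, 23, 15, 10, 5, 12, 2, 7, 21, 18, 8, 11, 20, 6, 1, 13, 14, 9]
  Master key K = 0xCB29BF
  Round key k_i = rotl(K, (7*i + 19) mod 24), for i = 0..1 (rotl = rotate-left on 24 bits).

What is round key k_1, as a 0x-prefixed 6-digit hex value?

K = 0xCB29BF
k_0 = rotl(K, (7*0+19) mod 24) = rotl(K, 19) = 0xFE594D
k_1 = rotl(K, (7*1+19) mod 24) = rotl(K, 2) = 0x2CA6FF

0x2CA6FF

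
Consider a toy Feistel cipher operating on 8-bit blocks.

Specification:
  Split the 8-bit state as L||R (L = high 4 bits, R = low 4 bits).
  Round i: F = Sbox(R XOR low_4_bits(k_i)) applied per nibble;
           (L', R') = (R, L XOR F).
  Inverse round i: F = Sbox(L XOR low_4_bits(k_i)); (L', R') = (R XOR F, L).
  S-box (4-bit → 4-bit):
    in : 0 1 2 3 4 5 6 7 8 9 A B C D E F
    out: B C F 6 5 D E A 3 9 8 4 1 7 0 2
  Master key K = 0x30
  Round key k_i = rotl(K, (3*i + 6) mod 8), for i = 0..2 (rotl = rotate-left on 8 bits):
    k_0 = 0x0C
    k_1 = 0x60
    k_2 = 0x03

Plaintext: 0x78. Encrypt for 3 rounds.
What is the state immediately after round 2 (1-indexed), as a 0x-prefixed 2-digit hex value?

s_0 = plaintext = 0x78
s_1 = Round(s_0, k_0) = 0x82
s_2 = Round(s_1, k_1) = 0x27
s_3 = Round(s_2, k_2) = 0x77

0x27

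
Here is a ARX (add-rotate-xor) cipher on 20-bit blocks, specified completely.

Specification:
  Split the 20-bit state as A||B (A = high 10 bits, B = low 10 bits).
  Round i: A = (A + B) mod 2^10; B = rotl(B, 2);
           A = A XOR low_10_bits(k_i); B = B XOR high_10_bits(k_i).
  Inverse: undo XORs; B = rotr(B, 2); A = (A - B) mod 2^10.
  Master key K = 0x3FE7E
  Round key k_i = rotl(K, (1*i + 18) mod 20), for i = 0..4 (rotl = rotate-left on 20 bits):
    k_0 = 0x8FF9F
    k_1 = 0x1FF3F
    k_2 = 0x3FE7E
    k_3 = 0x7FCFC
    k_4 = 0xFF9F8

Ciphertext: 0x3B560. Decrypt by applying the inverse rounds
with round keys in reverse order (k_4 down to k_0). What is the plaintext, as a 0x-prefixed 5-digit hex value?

s_0 = ciphertext = 0x3B560
s_1 = InvRound(s_0, k_4) = 0x9BAA7
s_2 = InvRound(s_1, k_3) = 0x6F0D6
s_3 = InvRound(s_2, k_2) = 0xAE10A
s_4 = InvRound(s_3, k_1) = 0x0A95D
s_5 = InvRound(s_4, k_0) = 0x376D8

0x376D8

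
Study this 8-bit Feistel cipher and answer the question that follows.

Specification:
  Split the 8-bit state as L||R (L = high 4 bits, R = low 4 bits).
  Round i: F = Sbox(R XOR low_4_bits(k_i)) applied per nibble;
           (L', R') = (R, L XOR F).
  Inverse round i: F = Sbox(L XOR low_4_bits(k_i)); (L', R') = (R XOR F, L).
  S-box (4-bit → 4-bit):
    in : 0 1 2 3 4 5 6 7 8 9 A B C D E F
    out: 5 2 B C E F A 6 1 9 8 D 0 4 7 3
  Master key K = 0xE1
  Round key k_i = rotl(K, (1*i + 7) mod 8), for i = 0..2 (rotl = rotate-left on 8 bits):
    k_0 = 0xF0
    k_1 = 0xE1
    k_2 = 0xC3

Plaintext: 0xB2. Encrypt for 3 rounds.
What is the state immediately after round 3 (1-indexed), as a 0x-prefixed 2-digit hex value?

0x0C

s_0 = plaintext = 0xB2
s_1 = Round(s_0, k_0) = 0x20
s_2 = Round(s_1, k_1) = 0x00
s_3 = Round(s_2, k_2) = 0x0C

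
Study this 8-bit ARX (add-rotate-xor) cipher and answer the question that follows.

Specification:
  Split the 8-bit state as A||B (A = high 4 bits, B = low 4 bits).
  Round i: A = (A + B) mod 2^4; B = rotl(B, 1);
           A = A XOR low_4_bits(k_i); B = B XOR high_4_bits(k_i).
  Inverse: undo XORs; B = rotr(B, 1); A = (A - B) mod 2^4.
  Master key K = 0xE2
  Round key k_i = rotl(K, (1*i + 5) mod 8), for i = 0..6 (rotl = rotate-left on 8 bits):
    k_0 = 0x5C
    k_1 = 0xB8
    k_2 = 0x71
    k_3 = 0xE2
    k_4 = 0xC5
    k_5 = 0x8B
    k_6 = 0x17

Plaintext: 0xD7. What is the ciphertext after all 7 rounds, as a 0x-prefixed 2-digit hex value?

0xDA

s_0 = plaintext = 0xD7
s_1 = Round(s_0, k_0) = 0x8B
s_2 = Round(s_1, k_1) = 0xBC
s_3 = Round(s_2, k_2) = 0x6E
s_4 = Round(s_3, k_3) = 0x63
s_5 = Round(s_4, k_4) = 0xCA
s_6 = Round(s_5, k_5) = 0xDD
s_7 = Round(s_6, k_6) = 0xDA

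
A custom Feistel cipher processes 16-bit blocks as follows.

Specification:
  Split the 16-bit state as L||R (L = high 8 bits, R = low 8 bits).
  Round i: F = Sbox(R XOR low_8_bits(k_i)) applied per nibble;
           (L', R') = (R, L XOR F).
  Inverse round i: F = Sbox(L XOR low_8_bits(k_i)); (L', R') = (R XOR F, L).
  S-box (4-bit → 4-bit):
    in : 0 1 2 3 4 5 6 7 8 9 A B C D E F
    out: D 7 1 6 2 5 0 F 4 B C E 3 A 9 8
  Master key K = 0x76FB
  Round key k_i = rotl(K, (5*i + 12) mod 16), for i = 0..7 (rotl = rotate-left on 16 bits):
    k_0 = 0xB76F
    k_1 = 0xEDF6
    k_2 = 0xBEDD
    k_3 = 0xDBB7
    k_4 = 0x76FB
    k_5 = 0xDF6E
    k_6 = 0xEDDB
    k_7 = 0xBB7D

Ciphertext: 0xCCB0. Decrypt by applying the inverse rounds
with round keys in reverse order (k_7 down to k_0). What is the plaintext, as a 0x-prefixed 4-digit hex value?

0x7EFA

s_0 = ciphertext = 0xCCB0
s_1 = InvRound(s_0, k_7) = 0x57CC
s_2 = InvRound(s_1, k_6) = 0x8F57
s_3 = InvRound(s_2, k_5) = 0xC08F
s_4 = InvRound(s_3, k_4) = 0xE1C0
s_5 = InvRound(s_4, k_3) = 0x90E1
s_6 = InvRound(s_5, k_2) = 0xCB90
s_7 = InvRound(s_6, k_1) = 0xFACB
s_8 = InvRound(s_7, k_0) = 0x7EFA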